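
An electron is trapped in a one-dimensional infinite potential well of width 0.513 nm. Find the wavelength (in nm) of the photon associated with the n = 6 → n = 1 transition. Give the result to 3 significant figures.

E_1 = h²/(8m_eL²) = 2.289×10^-19 J, so ΔE = (6² − 1²)E_1 = 8.011×10^-18 J.
λ = hc/ΔE = (6.626×10^-34·2.998×10^8)/8.011×10^-18 = 2.48×10^-8 m = 24.8 nm.

λ = 24.8 nm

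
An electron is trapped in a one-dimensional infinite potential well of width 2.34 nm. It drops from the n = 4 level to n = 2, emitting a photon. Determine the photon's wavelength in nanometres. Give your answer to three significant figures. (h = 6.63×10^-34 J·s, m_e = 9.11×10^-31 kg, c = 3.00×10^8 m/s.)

E_1 = h²/(8m_eL²) = 1.102×10^-20 J, so ΔE = (4² − 2²)E_1 = 1.322×10^-19 J.
λ = hc/ΔE = (6.63×10^-34·3.00×10^8)/1.322×10^-19 = 1.50×10^-6 m = 1.50×10^3 nm.

λ = 1.50×10^3 nm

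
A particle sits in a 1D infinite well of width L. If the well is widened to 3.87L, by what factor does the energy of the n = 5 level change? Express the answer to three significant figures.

E_n ∝ 1/L², so the energy scales by 1/3.87² = 0.0668.

0.0668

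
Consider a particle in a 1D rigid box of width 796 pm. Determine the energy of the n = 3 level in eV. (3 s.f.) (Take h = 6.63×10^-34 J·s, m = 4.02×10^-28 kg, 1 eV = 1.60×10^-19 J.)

E_3 = 0.0121 eV

For an infinite well E_n = n²h²/(8mL²), so E_1 = h²/(8mL²) = (6.63×10^-34)²/(8·4.02×10^-28·(7.96×10^-10 m)²) = 2.157×10^-22 J.
Then E_3 = 3²·E_1 = 9·2.157×10^-22 J = 1.941×10^-21 J.
Converting, E_3 = 1.941×10^-21 J / (1.60×10^-19 J/eV) = 0.0121 eV.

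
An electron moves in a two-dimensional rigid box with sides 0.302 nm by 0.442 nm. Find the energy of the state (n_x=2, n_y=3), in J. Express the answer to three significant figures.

For a 2D rectangular well E = (h²/8m_e)·Σ n_i²/L_i² = (6.626×10^-34)²/(8·9.109×10^-31) · [2²/(0.302 nm)² + 3²/(0.442 nm)²].
Evaluating gives E = 5.42×10^-18 J.

E = 5.42×10^-18 J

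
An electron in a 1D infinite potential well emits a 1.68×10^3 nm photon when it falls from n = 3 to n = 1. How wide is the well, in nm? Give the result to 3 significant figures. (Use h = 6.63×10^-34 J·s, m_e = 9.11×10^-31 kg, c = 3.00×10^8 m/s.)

The photon carries ΔE = hc/λ = 6.63×10^-34·3.00×10^8/1.68×10^-6 m = 1.184×10^-19 J.
Since ΔE = (3² − 1²)E_1, E_1 = 1.480×10^-20 J, and L = h/√(8m_eE_1) = 2.02×10^-9 m = 2.02 nm.

L = 2.02 nm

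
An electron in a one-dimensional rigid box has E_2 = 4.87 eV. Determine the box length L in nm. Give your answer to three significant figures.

From E_n = n²h²/(8m_eL²), L = n·h/√(8m_eE_n).
E_2 = 4.87 eV = 7.802×10^-19 J, so L = 2·6.626×10^-34/√(8·9.109×10^-31·7.802×10^-19) = 5.56×10^-10 m = 0.556 nm.

L = 0.556 nm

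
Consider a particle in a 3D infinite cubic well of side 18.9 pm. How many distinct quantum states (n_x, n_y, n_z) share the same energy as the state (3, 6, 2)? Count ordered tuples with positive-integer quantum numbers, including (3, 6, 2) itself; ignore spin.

degeneracy = 6

The level has n_x² + n_y² + n_z² = 49. The ordered positive-integer solutions are (2, 3, 6), (2, 6, 3), (3, 2, 6), (3, 6, 2), (6, 2, 3), (6, 3, 2).
That gives 6 states.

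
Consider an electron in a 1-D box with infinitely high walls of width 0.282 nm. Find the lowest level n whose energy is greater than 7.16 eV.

E_1 = h²/(8m_eL²) = 7.576×10^-19 J = 4.729 eV.
Need n² > 7.16/4.729 = 1.514, i.e. n > 1.230.
The smallest integer satisfying this is n = 2.

n = 2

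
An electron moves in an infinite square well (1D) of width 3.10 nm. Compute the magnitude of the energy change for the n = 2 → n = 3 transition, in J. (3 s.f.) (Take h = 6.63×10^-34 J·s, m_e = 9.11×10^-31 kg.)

|ΔE| = 3.14×10^-20 J

E_1 = h²/(8m_eL²) = 6.276×10^-21 J.
|ΔE| = |2² − 3²|·E_1 = 5·6.276×10^-21 J = 3.14×10^-20 J.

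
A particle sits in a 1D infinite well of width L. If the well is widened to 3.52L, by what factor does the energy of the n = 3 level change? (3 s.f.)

E_n ∝ 1/L², so the energy scales by 1/3.52² = 0.0807.

0.0807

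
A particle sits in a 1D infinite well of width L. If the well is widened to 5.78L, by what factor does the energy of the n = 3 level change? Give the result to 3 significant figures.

E_n ∝ 1/L², so the energy scales by 1/5.78² = 0.0299.

0.0299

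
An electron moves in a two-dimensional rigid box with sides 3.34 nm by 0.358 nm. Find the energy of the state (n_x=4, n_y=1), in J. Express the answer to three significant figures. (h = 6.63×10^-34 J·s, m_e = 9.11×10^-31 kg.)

For a 2D rectangular well E = (h²/8m_e)·Σ n_i²/L_i² = (6.63×10^-34)²/(8·9.11×10^-31) · [4²/(3.34 nm)² + 1²/(0.358 nm)²].
Evaluating gives E = 5.57×10^-19 J.

E = 5.57×10^-19 J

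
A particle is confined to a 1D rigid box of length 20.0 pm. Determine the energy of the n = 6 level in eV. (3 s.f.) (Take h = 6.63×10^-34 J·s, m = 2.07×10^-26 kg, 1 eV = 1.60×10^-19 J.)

E_6 = 1.49 eV

For an infinite well E_n = n²h²/(8mL²), so E_1 = h²/(8mL²) = (6.63×10^-34)²/(8·2.07×10^-26·(2.00×10^-11 m)²) = 6.636×10^-21 J.
Then E_6 = 6²·E_1 = 36·6.636×10^-21 J = 2.389×10^-19 J.
Converting, E_6 = 2.389×10^-19 J / (1.60×10^-19 J/eV) = 1.49 eV.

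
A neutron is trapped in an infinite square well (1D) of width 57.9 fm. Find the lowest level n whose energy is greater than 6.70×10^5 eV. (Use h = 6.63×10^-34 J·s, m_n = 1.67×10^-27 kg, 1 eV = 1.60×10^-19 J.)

E_1 = h²/(8m_nL²) = 9.814×10^-15 J = 6.134×10^4 eV.
Need n² > 6.70×10^5/6.134×10^4 = 10.92, i.e. n > 3.305.
The smallest integer satisfying this is n = 4.

n = 4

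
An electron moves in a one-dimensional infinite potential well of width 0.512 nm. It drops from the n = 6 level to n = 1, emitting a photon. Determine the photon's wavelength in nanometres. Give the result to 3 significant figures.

E_1 = h²/(8m_eL²) = 2.298×10^-19 J, so ΔE = (6² − 1²)E_1 = 8.043×10^-18 J.
λ = hc/ΔE = (6.626×10^-34·2.998×10^8)/8.043×10^-18 = 2.47×10^-8 m = 24.7 nm.

λ = 24.7 nm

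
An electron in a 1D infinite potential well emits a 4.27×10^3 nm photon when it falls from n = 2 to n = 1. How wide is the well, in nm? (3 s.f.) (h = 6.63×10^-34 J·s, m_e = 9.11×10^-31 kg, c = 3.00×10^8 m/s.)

L = 1.97 nm

The photon carries ΔE = hc/λ = 6.63×10^-34·3.00×10^8/4.27×10^-6 m = 4.658×10^-20 J.
Since ΔE = (2² − 1²)E_1, E_1 = 1.553×10^-20 J, and L = h/√(8m_eE_1) = 1.97×10^-9 m = 1.97 nm.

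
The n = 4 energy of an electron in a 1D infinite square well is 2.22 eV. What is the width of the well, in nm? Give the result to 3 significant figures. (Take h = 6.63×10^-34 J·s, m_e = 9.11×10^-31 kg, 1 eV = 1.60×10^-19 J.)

From E_n = n²h²/(8m_eL²), L = n·h/√(8m_eE_n).
E_4 = 2.22 eV = 3.552×10^-19 J, so L = 4·6.63×10^-34/√(8·9.11×10^-31·3.552×10^-19) = 1.65×10^-9 m = 1.65 nm.

L = 1.65 nm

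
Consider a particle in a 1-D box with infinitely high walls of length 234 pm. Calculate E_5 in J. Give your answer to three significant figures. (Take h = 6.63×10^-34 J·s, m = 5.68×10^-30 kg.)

For an infinite well E_n = n²h²/(8mL²), so E_1 = h²/(8mL²) = (6.63×10^-34)²/(8·5.68×10^-30·(2.34×10^-10 m)²) = 1.767×10^-19 J.
Then E_5 = 5²·E_1 = 25·1.767×10^-19 J = 4.42×10^-18 J.

E_5 = 4.42×10^-18 J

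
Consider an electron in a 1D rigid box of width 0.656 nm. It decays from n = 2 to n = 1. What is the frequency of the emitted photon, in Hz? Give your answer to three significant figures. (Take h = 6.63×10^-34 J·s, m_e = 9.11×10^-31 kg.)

f = 6.34×10^14 Hz

E_1 = h²/(8m_eL²) = 1.402×10^-19 J and ΔE = (2² − 1²)E_1 = 4.206×10^-19 J.
f = ΔE/h = 4.206×10^-19/6.63×10^-34 = 6.34×10^14 Hz.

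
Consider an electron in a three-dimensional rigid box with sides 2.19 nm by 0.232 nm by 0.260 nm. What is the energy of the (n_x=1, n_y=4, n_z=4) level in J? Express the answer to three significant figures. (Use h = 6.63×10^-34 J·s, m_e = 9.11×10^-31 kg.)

E = 3.22×10^-17 J

For a 3D rectangular well E = (h²/8m_e)·Σ n_i²/L_i² = (6.63×10^-34)²/(8·9.11×10^-31) · [1²/(2.19 nm)² + 4²/(0.232 nm)² + 4²/(0.260 nm)²].
Evaluating gives E = 3.22×10^-17 J.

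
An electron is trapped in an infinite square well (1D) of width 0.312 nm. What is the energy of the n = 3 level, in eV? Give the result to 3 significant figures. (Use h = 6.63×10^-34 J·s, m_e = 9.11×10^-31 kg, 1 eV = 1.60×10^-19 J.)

For an infinite well E_n = n²h²/(8m_eL²), so E_1 = h²/(8m_eL²) = (6.63×10^-34)²/(8·9.11×10^-31·(3.12×10^-10 m)²) = 6.196×10^-19 J.
Then E_3 = 3²·E_1 = 9·6.196×10^-19 J = 5.576×10^-18 J.
Converting, E_3 = 5.576×10^-18 J / (1.60×10^-19 J/eV) = 34.9 eV.

E_3 = 34.9 eV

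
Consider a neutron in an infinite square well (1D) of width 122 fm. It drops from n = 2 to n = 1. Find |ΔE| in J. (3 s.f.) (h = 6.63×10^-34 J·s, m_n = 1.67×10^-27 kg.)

E_1 = h²/(8m_nL²) = 2.211×10^-15 J.
|ΔE| = |2² − 1²|·E_1 = 3·2.211×10^-15 J = 6.63×10^-15 J.

|ΔE| = 6.63×10^-15 J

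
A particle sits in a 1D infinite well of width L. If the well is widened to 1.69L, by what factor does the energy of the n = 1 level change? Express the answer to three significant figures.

0.350

E_n ∝ 1/L², so the energy scales by 1/1.69² = 0.350.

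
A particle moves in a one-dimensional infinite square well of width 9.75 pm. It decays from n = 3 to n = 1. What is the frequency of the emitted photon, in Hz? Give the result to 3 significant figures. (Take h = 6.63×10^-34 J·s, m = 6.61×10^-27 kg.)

f = 1.06×10^15 Hz

E_1 = h²/(8mL²) = 8.744×10^-20 J and ΔE = (3² − 1²)E_1 = 6.995×10^-19 J.
f = ΔE/h = 6.995×10^-19/6.63×10^-34 = 1.06×10^15 Hz.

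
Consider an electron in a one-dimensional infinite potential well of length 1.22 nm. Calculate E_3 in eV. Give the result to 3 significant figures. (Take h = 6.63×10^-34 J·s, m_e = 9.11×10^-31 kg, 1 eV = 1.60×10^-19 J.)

For an infinite well E_n = n²h²/(8m_eL²), so E_1 = h²/(8m_eL²) = (6.63×10^-34)²/(8·9.11×10^-31·(1.22×10^-9 m)²) = 4.052×10^-20 J.
Then E_3 = 3²·E_1 = 9·4.052×10^-20 J = 3.647×10^-19 J.
Converting, E_3 = 3.647×10^-19 J / (1.60×10^-19 J/eV) = 2.28 eV.

E_3 = 2.28 eV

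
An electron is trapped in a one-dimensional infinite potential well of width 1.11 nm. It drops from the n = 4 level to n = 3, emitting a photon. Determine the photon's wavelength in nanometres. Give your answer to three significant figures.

λ = 580 nm

E_1 = h²/(8m_eL²) = 4.890×10^-20 J, so ΔE = (4² − 3²)E_1 = 3.423×10^-19 J.
λ = hc/ΔE = (6.626×10^-34·2.998×10^8)/3.423×10^-19 = 5.80×10^-7 m = 580 nm.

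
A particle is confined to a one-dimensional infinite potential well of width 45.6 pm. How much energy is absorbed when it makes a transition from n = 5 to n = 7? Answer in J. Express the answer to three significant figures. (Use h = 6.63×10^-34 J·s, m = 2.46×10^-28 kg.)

|ΔE| = 2.58×10^-18 J

E_1 = h²/(8mL²) = 1.074×10^-19 J.
|ΔE| = |5² − 7²|·E_1 = 24·1.074×10^-19 J = 2.58×10^-18 J.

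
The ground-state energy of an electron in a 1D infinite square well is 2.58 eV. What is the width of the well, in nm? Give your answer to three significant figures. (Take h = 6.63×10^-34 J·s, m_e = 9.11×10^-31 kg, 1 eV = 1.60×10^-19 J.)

L = 0.382 nm

From E_n = n²h²/(8m_eL²), L = n·h/√(8m_eE_n).
E_1 = 2.58 eV = 4.128×10^-19 J, so L = 1·6.63×10^-34/√(8·9.11×10^-31·4.128×10^-19) = 3.82×10^-10 m = 0.382 nm.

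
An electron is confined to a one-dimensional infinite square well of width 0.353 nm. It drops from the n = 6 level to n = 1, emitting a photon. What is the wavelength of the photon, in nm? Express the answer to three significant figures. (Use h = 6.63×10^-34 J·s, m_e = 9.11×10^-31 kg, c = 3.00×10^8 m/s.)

λ = 11.7 nm

E_1 = h²/(8m_eL²) = 4.840×10^-19 J, so ΔE = (6² − 1²)E_1 = 1.694×10^-17 J.
λ = hc/ΔE = (6.63×10^-34·3.00×10^8)/1.694×10^-17 = 1.17×10^-8 m = 11.7 nm.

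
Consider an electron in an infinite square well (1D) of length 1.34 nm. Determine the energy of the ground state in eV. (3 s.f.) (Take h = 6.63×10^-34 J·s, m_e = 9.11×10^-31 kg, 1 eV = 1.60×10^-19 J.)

For an infinite well E_n = n²h²/(8m_eL²), so E_1 = h²/(8m_eL²) = (6.63×10^-34)²/(8·9.11×10^-31·(1.34×10^-9 m)²) = 3.359×10^-20 J.
Converting, E_1 = 3.359×10^-20 J / (1.60×10^-19 J/eV) = 0.210 eV.

E_1 = 0.210 eV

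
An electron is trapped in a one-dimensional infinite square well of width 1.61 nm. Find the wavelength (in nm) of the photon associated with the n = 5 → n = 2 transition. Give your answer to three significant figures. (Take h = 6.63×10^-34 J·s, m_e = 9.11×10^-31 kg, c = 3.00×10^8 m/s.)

E_1 = h²/(8m_eL²) = 2.327×10^-20 J, so ΔE = (5² − 2²)E_1 = 4.887×10^-19 J.
λ = hc/ΔE = (6.63×10^-34·3.00×10^8)/4.887×10^-19 = 4.07×10^-7 m = 407 nm.

λ = 407 nm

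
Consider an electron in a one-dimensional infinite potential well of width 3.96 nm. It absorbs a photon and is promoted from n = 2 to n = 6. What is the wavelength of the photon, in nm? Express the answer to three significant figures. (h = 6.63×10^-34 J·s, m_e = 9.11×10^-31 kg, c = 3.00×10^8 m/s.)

λ = 1.62×10^3 nm

E_1 = h²/(8m_eL²) = 3.846×10^-21 J, so ΔE = (6² − 2²)E_1 = 1.231×10^-19 J.
λ = hc/ΔE = (6.63×10^-34·3.00×10^8)/1.231×10^-19 = 1.62×10^-6 m = 1.62×10^3 nm.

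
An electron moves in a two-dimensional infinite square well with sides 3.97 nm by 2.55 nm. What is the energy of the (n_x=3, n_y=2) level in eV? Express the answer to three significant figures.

E = 0.446 eV

For a 2D rectangular well E = (h²/8m_e)·Σ n_i²/L_i² = (6.626×10^-34)²/(8·9.109×10^-31) · [3²/(3.97 nm)² + 2²/(2.55 nm)²].
Evaluating gives E = 7.146×10^-20 J = 0.446 eV.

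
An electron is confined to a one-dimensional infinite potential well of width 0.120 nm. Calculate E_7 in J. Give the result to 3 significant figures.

For an infinite well E_n = n²h²/(8m_eL²), so E_1 = h²/(8m_eL²) = (6.626×10^-34)²/(8·9.109×10^-31·(1.20×10^-10 m)²) = 4.184×10^-18 J.
Then E_7 = 7²·E_1 = 49·4.184×10^-18 J = 2.05×10^-16 J.

E_7 = 2.05×10^-16 J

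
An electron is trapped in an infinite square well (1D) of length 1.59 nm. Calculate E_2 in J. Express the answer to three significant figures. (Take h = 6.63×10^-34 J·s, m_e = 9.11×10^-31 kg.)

E_2 = 9.54×10^-20 J

For an infinite well E_n = n²h²/(8m_eL²), so E_1 = h²/(8m_eL²) = (6.63×10^-34)²/(8·9.11×10^-31·(1.59×10^-9 m)²) = 2.386×10^-20 J.
Then E_2 = 2²·E_1 = 4·2.386×10^-20 J = 9.54×10^-20 J.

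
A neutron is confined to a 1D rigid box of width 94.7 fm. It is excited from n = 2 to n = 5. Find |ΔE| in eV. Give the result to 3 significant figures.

E_1 = h²/(8m_nL²) = 3.653×10^-15 J.
|ΔE| = |2² − 5²|·E_1 = 21·3.653×10^-15 J = 7.671×10^-14 J = 4.79×10^5 eV.

|ΔE| = 4.79×10^5 eV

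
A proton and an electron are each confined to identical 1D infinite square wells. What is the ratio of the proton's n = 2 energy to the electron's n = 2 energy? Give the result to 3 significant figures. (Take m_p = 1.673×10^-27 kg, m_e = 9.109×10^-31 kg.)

5.44×10^-4

E_n ∝ 1/m at fixed n and L, so the ratio is m_e/m_p = 9.109×10^-31/1.673×10^-27 = 5.44×10^-4.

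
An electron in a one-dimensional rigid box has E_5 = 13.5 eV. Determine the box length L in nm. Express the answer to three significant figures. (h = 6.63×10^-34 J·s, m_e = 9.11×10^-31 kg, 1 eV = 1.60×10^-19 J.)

From E_n = n²h²/(8m_eL²), L = n·h/√(8m_eE_n).
E_5 = 13.5 eV = 2.160×10^-18 J, so L = 5·6.63×10^-34/√(8·9.11×10^-31·2.160×10^-18) = 8.36×10^-10 m = 0.836 nm.

L = 0.836 nm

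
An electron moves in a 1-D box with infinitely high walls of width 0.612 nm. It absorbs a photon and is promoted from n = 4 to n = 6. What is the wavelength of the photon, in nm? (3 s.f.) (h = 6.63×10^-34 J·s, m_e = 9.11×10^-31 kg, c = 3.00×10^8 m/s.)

λ = 61.8 nm

E_1 = h²/(8m_eL²) = 1.610×10^-19 J, so ΔE = (6² − 4²)E_1 = 3.220×10^-18 J.
λ = hc/ΔE = (6.63×10^-34·3.00×10^8)/3.220×10^-18 = 6.18×10^-8 m = 61.8 nm.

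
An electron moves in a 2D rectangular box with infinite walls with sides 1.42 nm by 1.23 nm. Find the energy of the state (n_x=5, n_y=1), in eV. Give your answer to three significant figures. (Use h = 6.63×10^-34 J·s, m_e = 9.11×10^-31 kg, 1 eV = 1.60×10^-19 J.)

E = 4.92 eV

For a 2D rectangular well E = (h²/8m_e)·Σ n_i²/L_i² = (6.63×10^-34)²/(8·9.11×10^-31) · [5²/(1.42 nm)² + 1²/(1.23 nm)²].
Evaluating gives E = 7.877×10^-19 J = 4.92 eV.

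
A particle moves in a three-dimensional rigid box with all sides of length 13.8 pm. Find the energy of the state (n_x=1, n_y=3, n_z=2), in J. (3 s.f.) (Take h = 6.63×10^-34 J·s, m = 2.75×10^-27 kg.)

For a 3D rectangular well E = (h²/8m)·Σ n_i²/L_i² = (6.63×10^-34)²/(8·2.75×10^-27) · [1²/(13.8 pm)² + 3²/(13.8 pm)² + 2²/(13.8 pm)²].
Evaluating gives E = 1.47×10^-18 J.

E = 1.47×10^-18 J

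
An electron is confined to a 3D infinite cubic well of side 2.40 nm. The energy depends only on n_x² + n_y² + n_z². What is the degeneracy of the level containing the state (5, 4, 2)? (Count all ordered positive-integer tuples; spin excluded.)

The level has n_x² + n_y² + n_z² = 45. The ordered positive-integer solutions are (2, 4, 5), (2, 5, 4), (4, 2, 5), (4, 5, 2), (5, 2, 4), (5, 4, 2).
That gives 6 states.

degeneracy = 6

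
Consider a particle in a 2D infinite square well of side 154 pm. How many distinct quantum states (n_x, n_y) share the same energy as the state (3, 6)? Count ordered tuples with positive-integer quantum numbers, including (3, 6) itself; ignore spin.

degeneracy = 2

The level has n_x² + n_y² = 45. The ordered positive-integer solutions are (3, 6), (6, 3).
That gives 2 states.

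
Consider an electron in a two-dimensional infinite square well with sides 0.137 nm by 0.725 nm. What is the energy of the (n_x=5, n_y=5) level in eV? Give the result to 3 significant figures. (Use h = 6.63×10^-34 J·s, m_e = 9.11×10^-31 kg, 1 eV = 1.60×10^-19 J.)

For a 2D rectangular well E = (h²/8m_e)·Σ n_i²/L_i² = (6.63×10^-34)²/(8·9.11×10^-31) · [5²/(0.137 nm)² + 5²/(0.725 nm)²].
Evaluating gives E = 8.321×10^-17 J = 520 eV.

E = 520 eV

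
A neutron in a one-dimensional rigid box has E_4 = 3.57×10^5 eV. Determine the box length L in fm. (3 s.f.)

L = 95.7 fm

From E_n = n²h²/(8m_nL²), L = n·h/√(8m_nE_n).
E_4 = 3.57×10^5 eV = 5.719×10^-14 J, so L = 4·6.626×10^-34/√(8·1.675×10^-27·5.719×10^-14) = 9.57×10^-14 m = 95.7 fm.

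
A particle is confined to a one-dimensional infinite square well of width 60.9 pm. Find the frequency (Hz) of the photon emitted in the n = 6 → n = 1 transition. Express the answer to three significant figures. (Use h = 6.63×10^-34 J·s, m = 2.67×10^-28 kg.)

f = 2.93×10^15 Hz

E_1 = h²/(8mL²) = 5.549×10^-20 J and ΔE = (6² − 1²)E_1 = 1.942×10^-18 J.
f = ΔE/h = 1.942×10^-18/6.63×10^-34 = 2.93×10^15 Hz.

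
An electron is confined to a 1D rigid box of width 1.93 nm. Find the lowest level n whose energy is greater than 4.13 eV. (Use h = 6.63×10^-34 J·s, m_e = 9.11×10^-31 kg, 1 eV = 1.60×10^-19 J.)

n = 7

E_1 = h²/(8m_eL²) = 1.619×10^-20 J = 0.1012 eV.
Need n² > 4.13/0.1012 = 40.81, i.e. n > 6.388.
The smallest integer satisfying this is n = 7.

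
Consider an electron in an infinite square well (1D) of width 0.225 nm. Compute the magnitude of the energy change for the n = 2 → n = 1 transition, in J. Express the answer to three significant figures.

E_1 = h²/(8m_eL²) = 1.190×10^-18 J.
|ΔE| = |2² − 1²|·E_1 = 3·1.190×10^-18 J = 3.57×10^-18 J.

|ΔE| = 3.57×10^-18 J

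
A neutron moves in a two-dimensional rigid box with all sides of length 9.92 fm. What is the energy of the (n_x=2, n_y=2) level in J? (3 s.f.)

E = 2.66×10^-12 J

For a 2D rectangular well E = (h²/8m_n)·Σ n_i²/L_i² = (6.626×10^-34)²/(8·1.675×10^-27) · [2²/(9.92 fm)² + 2²/(9.92 fm)²].
Evaluating gives E = 2.66×10^-12 J.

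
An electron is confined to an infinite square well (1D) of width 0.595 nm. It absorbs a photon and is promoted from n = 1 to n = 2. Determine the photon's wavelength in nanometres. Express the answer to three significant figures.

λ = 389 nm

E_1 = h²/(8m_eL²) = 1.702×10^-19 J, so ΔE = (2² − 1²)E_1 = 5.106×10^-19 J.
λ = hc/ΔE = (6.626×10^-34·2.998×10^8)/5.106×10^-19 = 3.89×10^-7 m = 389 nm.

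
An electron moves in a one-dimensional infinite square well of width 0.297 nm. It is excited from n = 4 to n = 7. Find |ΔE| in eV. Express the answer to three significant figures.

E_1 = h²/(8m_eL²) = 6.830×10^-19 J.
|ΔE| = |4² − 7²|·E_1 = 33·6.830×10^-19 J = 2.254×10^-17 J = 141 eV.

|ΔE| = 141 eV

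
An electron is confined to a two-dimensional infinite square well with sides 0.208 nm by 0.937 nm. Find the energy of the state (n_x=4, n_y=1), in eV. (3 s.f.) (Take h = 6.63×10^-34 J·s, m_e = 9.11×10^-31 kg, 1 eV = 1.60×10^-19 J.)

For a 2D rectangular well E = (h²/8m_e)·Σ n_i²/L_i² = (6.63×10^-34)²/(8·9.11×10^-31) · [4²/(0.208 nm)² + 1²/(0.937 nm)²].
Evaluating gives E = 2.237×10^-17 J = 140 eV.

E = 140 eV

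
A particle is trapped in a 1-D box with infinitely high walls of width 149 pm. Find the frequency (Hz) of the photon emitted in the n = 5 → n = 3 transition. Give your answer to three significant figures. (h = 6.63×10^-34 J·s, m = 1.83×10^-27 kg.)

E_1 = h²/(8mL²) = 1.352×10^-21 J and ΔE = (5² − 3²)E_1 = 2.163×10^-20 J.
f = ΔE/h = 2.163×10^-20/6.63×10^-34 = 3.26×10^13 Hz.

f = 3.26×10^13 Hz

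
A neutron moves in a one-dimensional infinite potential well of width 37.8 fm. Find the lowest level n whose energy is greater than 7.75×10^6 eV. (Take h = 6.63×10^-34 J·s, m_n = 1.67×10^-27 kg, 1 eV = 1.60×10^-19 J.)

n = 8

E_1 = h²/(8m_nL²) = 2.303×10^-14 J = 1.439×10^5 eV.
Need n² > 7.75×10^6/1.439×10^5 = 53.86, i.e. n > 7.339.
The smallest integer satisfying this is n = 8.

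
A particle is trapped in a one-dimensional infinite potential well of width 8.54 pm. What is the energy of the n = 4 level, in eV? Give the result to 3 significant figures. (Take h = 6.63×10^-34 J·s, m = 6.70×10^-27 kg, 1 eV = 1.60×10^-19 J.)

For an infinite well E_n = n²h²/(8mL²), so E_1 = h²/(8mL²) = (6.63×10^-34)²/(8·6.70×10^-27·(8.54×10^-12 m)²) = 1.124×10^-19 J.
Then E_4 = 4²·E_1 = 16·1.124×10^-19 J = 1.798×10^-18 J.
Converting, E_4 = 1.798×10^-18 J / (1.60×10^-19 J/eV) = 11.2 eV.

E_4 = 11.2 eV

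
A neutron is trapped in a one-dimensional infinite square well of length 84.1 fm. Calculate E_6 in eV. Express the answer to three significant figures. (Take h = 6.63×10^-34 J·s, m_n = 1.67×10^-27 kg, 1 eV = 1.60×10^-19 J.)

For an infinite well E_n = n²h²/(8m_nL²), so E_1 = h²/(8m_nL²) = (6.63×10^-34)²/(8·1.67×10^-27·(8.41×10^-14 m)²) = 4.652×10^-15 J.
Then E_6 = 6²·E_1 = 36·4.652×10^-15 J = 1.675×10^-13 J.
Converting, E_6 = 1.675×10^-13 J / (1.60×10^-19 J/eV) = 1.05×10^6 eV.

E_6 = 1.05×10^6 eV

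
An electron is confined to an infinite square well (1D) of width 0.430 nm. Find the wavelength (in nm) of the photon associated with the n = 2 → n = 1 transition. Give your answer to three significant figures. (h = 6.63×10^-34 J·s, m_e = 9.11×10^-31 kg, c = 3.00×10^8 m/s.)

λ = 203 nm

E_1 = h²/(8m_eL²) = 3.262×10^-19 J, so ΔE = (2² − 1²)E_1 = 9.786×10^-19 J.
λ = hc/ΔE = (6.63×10^-34·3.00×10^8)/9.786×10^-19 = 2.03×10^-7 m = 203 nm.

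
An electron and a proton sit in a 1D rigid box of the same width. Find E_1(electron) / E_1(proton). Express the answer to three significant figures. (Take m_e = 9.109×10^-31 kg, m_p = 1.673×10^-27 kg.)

1.84×10^3

E_n ∝ 1/m at fixed n and L, so the ratio is m_p/m_e = 1.673×10^-27/9.109×10^-31 = 1.84×10^3.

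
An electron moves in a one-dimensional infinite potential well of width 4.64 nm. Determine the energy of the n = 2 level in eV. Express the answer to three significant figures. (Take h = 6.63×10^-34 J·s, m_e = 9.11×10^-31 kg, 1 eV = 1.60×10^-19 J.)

For an infinite well E_n = n²h²/(8m_eL²), so E_1 = h²/(8m_eL²) = (6.63×10^-34)²/(8·9.11×10^-31·(4.64×10^-9 m)²) = 2.801×10^-21 J.
Then E_2 = 2²·E_1 = 4·2.801×10^-21 J = 1.120×10^-20 J.
Converting, E_2 = 1.120×10^-20 J / (1.60×10^-19 J/eV) = 0.0700 eV.

E_2 = 0.0700 eV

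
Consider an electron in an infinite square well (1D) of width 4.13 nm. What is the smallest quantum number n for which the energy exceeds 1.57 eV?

n = 9

E_1 = h²/(8m_eL²) = 3.532×10^-21 J = 0.02205 eV.
Need n² > 1.57/0.02205 = 71.20, i.e. n > 8.438.
The smallest integer satisfying this is n = 9.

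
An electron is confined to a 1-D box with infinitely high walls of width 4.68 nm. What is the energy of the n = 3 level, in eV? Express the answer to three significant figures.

E_3 = 0.155 eV

For an infinite well E_n = n²h²/(8m_eL²), so E_1 = h²/(8m_eL²) = (6.626×10^-34)²/(8·9.109×10^-31·(4.68×10^-9 m)²) = 2.751×10^-21 J.
Then E_3 = 3²·E_1 = 9·2.751×10^-21 J = 2.476×10^-20 J.
Converting, E_3 = 2.476×10^-20 J / (1.602×10^-19 J/eV) = 0.155 eV.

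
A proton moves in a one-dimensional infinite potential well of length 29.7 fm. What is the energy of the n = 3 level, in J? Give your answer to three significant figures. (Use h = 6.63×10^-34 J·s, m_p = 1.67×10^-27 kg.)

For an infinite well E_n = n²h²/(8m_pL²), so E_1 = h²/(8m_pL²) = (6.63×10^-34)²/(8·1.67×10^-27·(2.97×10^-14 m)²) = 3.730×10^-14 J.
Then E_3 = 3²·E_1 = 9·3.730×10^-14 J = 3.36×10^-13 J.

E_3 = 3.36×10^-13 J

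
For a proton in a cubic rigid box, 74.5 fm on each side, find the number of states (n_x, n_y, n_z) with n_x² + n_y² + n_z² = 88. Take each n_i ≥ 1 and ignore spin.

The level has n_x² + n_y² + n_z² = 88. The ordered positive-integer solutions are (4, 6, 6), (6, 4, 6), (6, 6, 4).
That gives 3 states.

degeneracy = 3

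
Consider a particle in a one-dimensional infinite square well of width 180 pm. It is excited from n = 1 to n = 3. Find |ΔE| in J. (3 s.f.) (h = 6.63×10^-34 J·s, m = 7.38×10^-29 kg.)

|ΔE| = 1.84×10^-19 J

E_1 = h²/(8mL²) = 2.298×10^-20 J.
|ΔE| = |1² − 3²|·E_1 = 8·2.298×10^-20 J = 1.84×10^-19 J.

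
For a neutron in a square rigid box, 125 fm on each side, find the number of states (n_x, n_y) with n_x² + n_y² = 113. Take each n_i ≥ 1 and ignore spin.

degeneracy = 2

The level has n_x² + n_y² = 113. The ordered positive-integer solutions are (7, 8), (8, 7).
That gives 2 states.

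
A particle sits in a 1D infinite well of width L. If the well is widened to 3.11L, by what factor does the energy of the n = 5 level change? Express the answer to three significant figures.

E_n ∝ 1/L², so the energy scales by 1/3.11² = 0.103.

0.103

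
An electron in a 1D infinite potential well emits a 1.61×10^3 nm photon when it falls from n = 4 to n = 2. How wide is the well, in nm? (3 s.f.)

L = 2.42 nm

The photon carries ΔE = hc/λ = 6.626×10^-34·2.998×10^8/1.61×10^-6 m = 1.234×10^-19 J.
Since ΔE = (4² − 2²)E_1, E_1 = 1.028×10^-20 J, and L = h/√(8m_eE_1) = 2.42×10^-9 m = 2.42 nm.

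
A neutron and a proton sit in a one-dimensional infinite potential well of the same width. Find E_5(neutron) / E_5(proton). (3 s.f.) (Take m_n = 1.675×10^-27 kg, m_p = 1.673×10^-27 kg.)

E_n ∝ 1/m at fixed n and L, so the ratio is m_p/m_n = 1.673×10^-27/1.675×10^-27 = 0.999.

0.999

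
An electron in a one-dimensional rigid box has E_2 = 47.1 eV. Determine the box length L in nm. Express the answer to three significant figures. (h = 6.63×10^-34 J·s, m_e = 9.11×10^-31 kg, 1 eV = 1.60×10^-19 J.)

From E_n = n²h²/(8m_eL²), L = n·h/√(8m_eE_n).
E_2 = 47.1 eV = 7.536×10^-18 J, so L = 2·6.63×10^-34/√(8·9.11×10^-31·7.536×10^-18) = 1.79×10^-10 m = 0.179 nm.

L = 0.179 nm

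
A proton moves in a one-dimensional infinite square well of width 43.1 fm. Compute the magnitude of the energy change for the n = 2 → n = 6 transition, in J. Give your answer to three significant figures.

|ΔE| = 5.65×10^-13 J

E_1 = h²/(8m_pL²) = 1.766×10^-14 J.
|ΔE| = |2² − 6²|·E_1 = 32·1.766×10^-14 J = 5.65×10^-13 J.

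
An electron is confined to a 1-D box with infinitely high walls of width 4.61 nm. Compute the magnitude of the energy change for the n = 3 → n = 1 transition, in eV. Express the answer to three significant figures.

E_1 = h²/(8m_eL²) = 2.835×10^-21 J.
|ΔE| = |3² − 1²|·E_1 = 8·2.835×10^-21 J = 2.268×10^-20 J = 0.142 eV.

|ΔE| = 0.142 eV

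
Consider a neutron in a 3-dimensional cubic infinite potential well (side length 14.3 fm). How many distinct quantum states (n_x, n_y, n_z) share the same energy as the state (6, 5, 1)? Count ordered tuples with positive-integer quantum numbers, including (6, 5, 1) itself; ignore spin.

The level has n_x² + n_y² + n_z² = 62. The ordered positive-integer solutions are (1, 5, 6), (1, 6, 5), (2, 3, 7), (2, 7, 3), (3, 2, 7), (3, 7, 2), (5, 1, 6), (5, 6, 1), (6, 1, 5), (6, 5, 1), (7, 2, 3), (7, 3, 2).
That gives 12 states.

degeneracy = 12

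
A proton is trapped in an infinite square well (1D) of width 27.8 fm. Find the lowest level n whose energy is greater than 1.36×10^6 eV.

E_1 = h²/(8m_pL²) = 4.245×10^-14 J = 2.650×10^5 eV.
Need n² > 1.36×10^6/2.650×10^5 = 5.132, i.e. n > 2.265.
The smallest integer satisfying this is n = 3.

n = 3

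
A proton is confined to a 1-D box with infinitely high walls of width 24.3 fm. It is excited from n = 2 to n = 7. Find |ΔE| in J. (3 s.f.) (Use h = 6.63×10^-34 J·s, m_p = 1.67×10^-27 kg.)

|ΔE| = 2.51×10^-12 J

E_1 = h²/(8m_pL²) = 5.572×10^-14 J.
|ΔE| = |2² − 7²|·E_1 = 45·5.572×10^-14 J = 2.51×10^-12 J.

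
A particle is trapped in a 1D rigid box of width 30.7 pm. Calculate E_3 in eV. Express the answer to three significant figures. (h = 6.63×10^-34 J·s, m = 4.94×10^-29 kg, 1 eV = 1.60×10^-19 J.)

For an infinite well E_n = n²h²/(8mL²), so E_1 = h²/(8mL²) = (6.63×10^-34)²/(8·4.94×10^-29·(3.07×10^-11 m)²) = 1.180×10^-18 J.
Then E_3 = 3²·E_1 = 9·1.180×10^-18 J = 1.062×10^-17 J.
Converting, E_3 = 1.062×10^-17 J / (1.60×10^-19 J/eV) = 66.4 eV.

E_3 = 66.4 eV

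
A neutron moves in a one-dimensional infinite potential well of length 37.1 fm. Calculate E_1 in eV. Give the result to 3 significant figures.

E_1 = 1.49×10^5 eV

For an infinite well E_n = n²h²/(8m_nL²), so E_1 = h²/(8m_nL²) = (6.626×10^-34)²/(8·1.675×10^-27·(3.71×10^-14 m)²) = 2.380×10^-14 J.
Converting, E_1 = 2.380×10^-14 J / (1.602×10^-19 J/eV) = 1.49×10^5 eV.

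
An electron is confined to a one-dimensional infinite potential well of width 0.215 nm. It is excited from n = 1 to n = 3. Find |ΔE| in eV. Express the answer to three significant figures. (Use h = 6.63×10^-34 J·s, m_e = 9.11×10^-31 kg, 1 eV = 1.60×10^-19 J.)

E_1 = h²/(8m_eL²) = 1.305×10^-18 J.
|ΔE| = |1² − 3²|·E_1 = 8·1.305×10^-18 J = 1.044×10^-17 J = 65.2 eV.

|ΔE| = 65.2 eV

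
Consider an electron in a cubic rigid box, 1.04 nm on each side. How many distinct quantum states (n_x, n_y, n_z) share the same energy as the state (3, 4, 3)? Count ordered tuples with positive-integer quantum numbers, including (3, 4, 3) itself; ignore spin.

degeneracy = 3

The level has n_x² + n_y² + n_z² = 34. The ordered positive-integer solutions are (3, 3, 4), (3, 4, 3), (4, 3, 3).
That gives 3 states.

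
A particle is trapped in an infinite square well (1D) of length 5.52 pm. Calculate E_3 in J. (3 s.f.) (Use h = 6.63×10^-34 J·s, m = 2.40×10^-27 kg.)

For an infinite well E_n = n²h²/(8mL²), so E_1 = h²/(8mL²) = (6.63×10^-34)²/(8·2.40×10^-27·(5.52×10^-12 m)²) = 7.514×10^-19 J.
Then E_3 = 3²·E_1 = 9·7.514×10^-19 J = 6.76×10^-18 J.

E_3 = 6.76×10^-18 J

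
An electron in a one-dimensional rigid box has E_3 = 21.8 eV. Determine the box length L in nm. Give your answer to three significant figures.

L = 0.394 nm

From E_n = n²h²/(8m_eL²), L = n·h/√(8m_eE_n).
E_3 = 21.8 eV = 3.492×10^-18 J, so L = 3·6.626×10^-34/√(8·9.109×10^-31·3.492×10^-18) = 3.94×10^-10 m = 0.394 nm.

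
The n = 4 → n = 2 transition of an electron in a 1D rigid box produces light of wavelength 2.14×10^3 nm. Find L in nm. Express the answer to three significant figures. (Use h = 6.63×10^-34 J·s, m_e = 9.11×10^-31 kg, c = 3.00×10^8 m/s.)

The photon carries ΔE = hc/λ = 6.63×10^-34·3.00×10^8/2.14×10^-6 m = 9.294×10^-20 J.
Since ΔE = (4² − 2²)E_1, E_1 = 7.745×10^-21 J, and L = h/√(8m_eE_1) = 2.79×10^-9 m = 2.79 nm.

L = 2.79 nm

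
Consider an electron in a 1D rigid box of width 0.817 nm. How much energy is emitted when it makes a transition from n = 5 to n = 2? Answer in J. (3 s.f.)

|ΔE| = 1.90×10^-18 J

E_1 = h²/(8m_eL²) = 9.026×10^-20 J.
|ΔE| = |5² − 2²|·E_1 = 21·9.026×10^-20 J = 1.90×10^-18 J.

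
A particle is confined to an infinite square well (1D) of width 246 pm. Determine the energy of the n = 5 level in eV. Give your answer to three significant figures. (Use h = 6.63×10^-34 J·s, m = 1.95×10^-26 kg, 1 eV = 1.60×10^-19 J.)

For an infinite well E_n = n²h²/(8mL²), so E_1 = h²/(8mL²) = (6.63×10^-34)²/(8·1.95×10^-26·(2.46×10^-10 m)²) = 4.656×10^-23 J.
Then E_5 = 5²·E_1 = 25·4.656×10^-23 J = 1.164×10^-21 J.
Converting, E_5 = 1.164×10^-21 J / (1.60×10^-19 J/eV) = 0.00728 eV.

E_5 = 0.00728 eV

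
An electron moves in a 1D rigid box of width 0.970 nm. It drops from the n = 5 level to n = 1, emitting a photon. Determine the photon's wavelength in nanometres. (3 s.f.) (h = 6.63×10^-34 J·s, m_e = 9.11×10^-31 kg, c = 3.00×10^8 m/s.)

E_1 = h²/(8m_eL²) = 6.410×10^-20 J, so ΔE = (5² − 1²)E_1 = 1.538×10^-18 J.
λ = hc/ΔE = (6.63×10^-34·3.00×10^8)/1.538×10^-18 = 1.29×10^-7 m = 129 nm.

λ = 129 nm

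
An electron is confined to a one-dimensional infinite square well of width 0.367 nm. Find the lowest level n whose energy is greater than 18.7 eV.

E_1 = h²/(8m_eL²) = 4.473×10^-19 J = 2.792 eV.
Need n² > 18.7/2.792 = 6.698, i.e. n > 2.588.
The smallest integer satisfying this is n = 3.

n = 3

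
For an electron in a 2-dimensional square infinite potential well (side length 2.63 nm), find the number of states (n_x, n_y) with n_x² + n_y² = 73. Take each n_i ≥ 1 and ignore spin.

The level has n_x² + n_y² = 73. The ordered positive-integer solutions are (3, 8), (8, 3).
That gives 2 states.

degeneracy = 2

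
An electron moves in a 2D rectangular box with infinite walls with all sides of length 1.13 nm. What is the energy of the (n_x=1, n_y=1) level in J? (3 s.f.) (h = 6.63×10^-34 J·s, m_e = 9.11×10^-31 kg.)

E = 9.45×10^-20 J

For a 2D rectangular well E = (h²/8m_e)·Σ n_i²/L_i² = (6.63×10^-34)²/(8·9.11×10^-31) · [1²/(1.13 nm)² + 1²/(1.13 nm)²].
Evaluating gives E = 9.45×10^-20 J.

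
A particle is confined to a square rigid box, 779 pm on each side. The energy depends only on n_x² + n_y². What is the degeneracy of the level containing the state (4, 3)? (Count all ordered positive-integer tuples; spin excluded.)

The level has n_x² + n_y² = 25. The ordered positive-integer solutions are (3, 4), (4, 3).
That gives 2 states.

degeneracy = 2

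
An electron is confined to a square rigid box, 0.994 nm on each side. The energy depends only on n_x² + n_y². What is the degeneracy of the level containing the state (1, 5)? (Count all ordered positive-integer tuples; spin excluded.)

degeneracy = 2

The level has n_x² + n_y² = 26. The ordered positive-integer solutions are (1, 5), (5, 1).
That gives 2 states.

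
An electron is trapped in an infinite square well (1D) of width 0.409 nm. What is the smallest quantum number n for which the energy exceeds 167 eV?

n = 9

E_1 = h²/(8m_eL²) = 3.602×10^-19 J = 2.248 eV.
Need n² > 167/2.248 = 74.29, i.e. n > 8.619.
The smallest integer satisfying this is n = 9.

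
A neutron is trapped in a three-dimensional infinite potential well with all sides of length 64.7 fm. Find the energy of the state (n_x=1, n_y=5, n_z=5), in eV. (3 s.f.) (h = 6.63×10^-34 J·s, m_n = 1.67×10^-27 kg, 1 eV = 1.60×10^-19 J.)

E = 2.51×10^6 eV

For a 3D rectangular well E = (h²/8m_n)·Σ n_i²/L_i² = (6.63×10^-34)²/(8·1.67×10^-27) · [1²/(64.7 fm)² + 5²/(64.7 fm)² + 5²/(64.7 fm)²].
Evaluating gives E = 4.009×10^-13 J = 2.51×10^6 eV.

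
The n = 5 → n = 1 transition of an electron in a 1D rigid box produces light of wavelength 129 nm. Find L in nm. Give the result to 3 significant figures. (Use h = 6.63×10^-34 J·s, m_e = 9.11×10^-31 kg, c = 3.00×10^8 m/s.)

L = 0.969 nm

The photon carries ΔE = hc/λ = 6.63×10^-34·3.00×10^8/1.29×10^-7 m = 1.542×10^-18 J.
Since ΔE = (5² − 1²)E_1, E_1 = 6.425×10^-20 J, and L = h/√(8m_eE_1) = 9.69×10^-10 m = 0.969 nm.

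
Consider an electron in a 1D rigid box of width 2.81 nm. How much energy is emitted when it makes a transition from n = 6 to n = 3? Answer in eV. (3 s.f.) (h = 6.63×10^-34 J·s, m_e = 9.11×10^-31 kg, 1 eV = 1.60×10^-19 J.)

|ΔE| = 1.29 eV

E_1 = h²/(8m_eL²) = 7.638×10^-21 J.
|ΔE| = |6² − 3²|·E_1 = 27·7.638×10^-21 J = 2.062×10^-19 J = 1.29 eV.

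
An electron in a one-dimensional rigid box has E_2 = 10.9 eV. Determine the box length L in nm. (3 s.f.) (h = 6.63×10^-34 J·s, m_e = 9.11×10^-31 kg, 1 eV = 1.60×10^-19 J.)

From E_n = n²h²/(8m_eL²), L = n·h/√(8m_eE_n).
E_2 = 10.9 eV = 1.744×10^-18 J, so L = 2·6.63×10^-34/√(8·9.11×10^-31·1.744×10^-18) = 3.72×10^-10 m = 0.372 nm.

L = 0.372 nm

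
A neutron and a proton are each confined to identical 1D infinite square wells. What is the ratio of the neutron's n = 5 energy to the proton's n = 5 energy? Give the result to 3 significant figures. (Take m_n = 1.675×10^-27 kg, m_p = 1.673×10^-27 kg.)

E_n ∝ 1/m at fixed n and L, so the ratio is m_p/m_n = 1.673×10^-27/1.675×10^-27 = 0.999.

0.999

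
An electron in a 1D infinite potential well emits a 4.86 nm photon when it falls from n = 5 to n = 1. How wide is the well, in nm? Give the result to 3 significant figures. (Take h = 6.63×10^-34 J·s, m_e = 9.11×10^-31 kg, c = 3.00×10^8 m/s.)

L = 0.188 nm

The photon carries ΔE = hc/λ = 6.63×10^-34·3.00×10^8/4.86×10^-9 m = 4.093×10^-17 J.
Since ΔE = (5² − 1²)E_1, E_1 = 1.705×10^-18 J, and L = h/√(8m_eE_1) = 1.88×10^-10 m = 0.188 nm.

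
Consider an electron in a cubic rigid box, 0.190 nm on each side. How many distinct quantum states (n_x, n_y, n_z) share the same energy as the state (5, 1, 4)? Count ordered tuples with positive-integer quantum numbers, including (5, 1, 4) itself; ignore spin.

degeneracy = 6

The level has n_x² + n_y² + n_z² = 42. The ordered positive-integer solutions are (1, 4, 5), (1, 5, 4), (4, 1, 5), (4, 5, 1), (5, 1, 4), (5, 4, 1).
That gives 6 states.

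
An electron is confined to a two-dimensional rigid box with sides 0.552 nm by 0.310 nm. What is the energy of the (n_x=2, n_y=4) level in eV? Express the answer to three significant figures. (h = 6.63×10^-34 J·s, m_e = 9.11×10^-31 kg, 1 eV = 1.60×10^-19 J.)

E = 67.7 eV

For a 2D rectangular well E = (h²/8m_e)·Σ n_i²/L_i² = (6.63×10^-34)²/(8·9.11×10^-31) · [2²/(0.552 nm)² + 4²/(0.310 nm)²].
Evaluating gives E = 1.083×10^-17 J = 67.7 eV.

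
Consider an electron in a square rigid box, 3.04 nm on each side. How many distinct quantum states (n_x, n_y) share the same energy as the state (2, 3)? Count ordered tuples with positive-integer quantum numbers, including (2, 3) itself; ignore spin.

The level has n_x² + n_y² = 13. The ordered positive-integer solutions are (2, 3), (3, 2).
That gives 2 states.

degeneracy = 2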